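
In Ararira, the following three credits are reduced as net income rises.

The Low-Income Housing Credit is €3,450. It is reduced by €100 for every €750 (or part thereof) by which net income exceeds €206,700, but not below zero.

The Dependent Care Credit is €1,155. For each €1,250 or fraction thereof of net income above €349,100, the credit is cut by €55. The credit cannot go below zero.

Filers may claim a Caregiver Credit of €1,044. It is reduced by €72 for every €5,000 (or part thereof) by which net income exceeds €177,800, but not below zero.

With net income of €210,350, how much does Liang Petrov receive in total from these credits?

Low-Income Housing Credit: income exceeds €206,700 by €3,650, which is 5 full-or-partial €750 increments; reduction = 5 × €100 = €500, leaving €2,950.
Dependent Care Credit: €210,350 is at or below the €349,100 threshold, so the full €1,155 applies.
Caregiver Credit: income exceeds €177,800 by €32,550, which is 7 full-or-partial €5,000 increments; reduction = 7 × €72 = €504, leaving €540.
Total: €2,950 + €1,155 + €540 = €4,645.

€4,645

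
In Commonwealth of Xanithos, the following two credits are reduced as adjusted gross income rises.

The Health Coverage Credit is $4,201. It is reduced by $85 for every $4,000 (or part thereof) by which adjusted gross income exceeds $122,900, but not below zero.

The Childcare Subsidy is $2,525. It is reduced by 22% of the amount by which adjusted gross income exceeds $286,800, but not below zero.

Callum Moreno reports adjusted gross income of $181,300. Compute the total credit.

Health Coverage Credit: income exceeds $122,900 by $58,400, which is 15 full-or-partial $4,000 increments; reduction = 15 × $85 = $1,275, leaving $2,926.
Childcare Subsidy: $181,300 is at or below the $286,800 threshold, so the full $2,525 applies.
Total: $2,926 + $2,525 = $5,451.

$5,451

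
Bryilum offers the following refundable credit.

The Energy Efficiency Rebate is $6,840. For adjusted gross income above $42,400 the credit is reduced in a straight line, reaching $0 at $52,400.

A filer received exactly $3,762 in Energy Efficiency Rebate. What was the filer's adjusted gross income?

$46,900

$3,762 is 3,762/6,840 of the full $6,840, so 3,078/6,840 of the $10,000 range has been used: income = $42,400 + $10,000 × 3,078/6,840 = $46,900.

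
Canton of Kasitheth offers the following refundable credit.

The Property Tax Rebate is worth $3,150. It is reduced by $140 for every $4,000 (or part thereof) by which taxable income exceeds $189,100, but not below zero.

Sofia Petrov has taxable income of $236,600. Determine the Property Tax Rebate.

$1,470

Property Tax Rebate: income exceeds $189,100 by $47,500, which is 12 full-or-partial $4,000 increments; reduction = 12 × $140 = $1,680, leaving $1,470.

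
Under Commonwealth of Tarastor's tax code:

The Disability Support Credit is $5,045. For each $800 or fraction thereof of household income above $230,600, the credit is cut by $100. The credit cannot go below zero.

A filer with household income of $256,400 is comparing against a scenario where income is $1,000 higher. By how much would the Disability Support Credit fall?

$100

At $256,400 — income exceeds $230,600 by $25,800, which is 33 full-or-partial $800 increments; reduction = 33 × $100 = $3,300, leaving $1,745.
At $257,400 — income exceeds $230,600 by $26,800, which is 34 full-or-partial $800 increments; reduction = 34 × $100 = $3,400, leaving $1,645.
Lost: $1,745 − $1,645 = $100.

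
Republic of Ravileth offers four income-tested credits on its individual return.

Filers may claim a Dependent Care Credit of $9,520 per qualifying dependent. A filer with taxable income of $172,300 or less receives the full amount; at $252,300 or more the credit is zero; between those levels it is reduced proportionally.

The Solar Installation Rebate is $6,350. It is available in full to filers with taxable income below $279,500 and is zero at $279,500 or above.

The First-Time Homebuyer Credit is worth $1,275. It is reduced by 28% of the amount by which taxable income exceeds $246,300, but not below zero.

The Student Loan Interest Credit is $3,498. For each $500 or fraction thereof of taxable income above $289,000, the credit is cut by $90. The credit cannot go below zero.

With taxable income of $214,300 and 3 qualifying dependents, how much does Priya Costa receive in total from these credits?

Dependent Care Credit: base = 3 × $9,520 = $28,560. $214,300 is $42,000 into a $80,000 phase-out range, leaving 38,000/80,000 of the credit: $28,560 × 38,000/80,000 = $13,566.
Solar Installation Rebate: $214,300 is below the $279,500 cutoff, so the full $6,350 applies.
First-Time Homebuyer Credit: $214,300 is at or below the $246,300 threshold, so the full $1,275 applies.
Student Loan Interest Credit: $214,300 is at or below the $289,000 threshold, so the full $3,498 applies.
Total: $13,566 + $6,350 + $1,275 + $3,498 = $24,689.

$24,689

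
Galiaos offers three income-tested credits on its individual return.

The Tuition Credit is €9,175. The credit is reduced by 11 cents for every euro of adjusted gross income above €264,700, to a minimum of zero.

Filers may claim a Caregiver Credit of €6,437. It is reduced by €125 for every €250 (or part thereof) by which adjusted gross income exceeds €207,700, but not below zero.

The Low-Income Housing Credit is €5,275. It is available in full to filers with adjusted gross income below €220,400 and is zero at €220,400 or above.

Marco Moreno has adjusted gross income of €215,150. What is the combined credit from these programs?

Tuition Credit: €215,150 is at or below the €264,700 threshold, so the full €9,175 applies.
Caregiver Credit: income exceeds €207,700 by €7,450, which is 30 full-or-partial €250 increments; reduction = 30 × €125 = €3,750, leaving €2,687.
Low-Income Housing Credit: €215,150 is below the €220,400 cutoff, so the full €5,275 applies.
Total: €9,175 + €2,687 + €5,275 = €17,137.

€17,137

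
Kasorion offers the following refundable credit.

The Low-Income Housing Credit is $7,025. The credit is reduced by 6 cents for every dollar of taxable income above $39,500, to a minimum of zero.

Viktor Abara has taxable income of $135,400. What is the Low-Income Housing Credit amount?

Low-Income Housing Credit: 6% of the $95,900 excess over $39,500 is $5,754; credit = $7,025 − $5,754 = $1,271.

$1,271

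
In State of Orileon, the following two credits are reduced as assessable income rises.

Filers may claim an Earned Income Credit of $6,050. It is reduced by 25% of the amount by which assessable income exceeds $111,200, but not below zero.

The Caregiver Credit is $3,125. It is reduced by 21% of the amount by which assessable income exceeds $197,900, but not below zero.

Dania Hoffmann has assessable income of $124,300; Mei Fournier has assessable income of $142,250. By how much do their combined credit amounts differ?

Dania ($124,300): Earned Income Credit: 25% of the $13,100 excess over $111,200 is $3,275; credit = $6,050 − $3,275 = $2,775. Caregiver Credit: $124,300 is at or below the $197,900 threshold, so the full $3,125 applies. total $2,775 + $3,125 = $5,900
Mei ($142,250): Earned Income Credit: 25% of the $31,050 excess over $111,200 is $7,762.50 ≥ base, so the credit is $0. Caregiver Credit: $142,250 is at or below the $197,900 threshold, so the full $3,125 applies. total $0 + $3,125 = $3,125
Difference: |$5,900 − $3,125| = $2,775.

$2,775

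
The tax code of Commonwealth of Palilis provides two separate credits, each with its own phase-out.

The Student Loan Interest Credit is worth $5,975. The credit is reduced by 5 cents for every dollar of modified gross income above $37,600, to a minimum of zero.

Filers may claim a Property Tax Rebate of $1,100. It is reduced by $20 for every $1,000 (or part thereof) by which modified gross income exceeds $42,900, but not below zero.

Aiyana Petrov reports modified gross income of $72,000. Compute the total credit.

$4,755

Student Loan Interest Credit: 5% of the $34,400 excess over $37,600 is $1,720; credit = $5,975 − $1,720 = $4,255.
Property Tax Rebate: income exceeds $42,900 by $29,100, which is 30 full-or-partial $1,000 increments; reduction = 30 × $20 = $600, leaving $500.
Total: $4,255 + $500 = $4,755.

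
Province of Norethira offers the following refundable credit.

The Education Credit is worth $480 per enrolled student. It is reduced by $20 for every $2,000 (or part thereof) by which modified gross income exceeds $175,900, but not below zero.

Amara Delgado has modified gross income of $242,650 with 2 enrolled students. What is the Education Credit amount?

$280

Education Credit: base = 2 × $480 = $960. income exceeds $175,900 by $66,750, which is 34 full-or-partial $2,000 increments; reduction = 34 × $20 = $680, leaving $280.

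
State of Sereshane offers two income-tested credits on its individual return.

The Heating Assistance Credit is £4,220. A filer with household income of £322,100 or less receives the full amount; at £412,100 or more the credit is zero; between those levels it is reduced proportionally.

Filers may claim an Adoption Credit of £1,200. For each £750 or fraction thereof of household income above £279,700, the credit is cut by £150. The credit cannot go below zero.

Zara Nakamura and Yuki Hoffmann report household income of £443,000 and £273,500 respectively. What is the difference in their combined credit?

Zara (£443,000): Heating Assistance Credit: £443,000 is at or above £412,100, so the credit is £0. Adoption Credit: income exceeds £279,700 by £163,300 → 218 increments × £150 = £32,700 ≥ base, so the credit is £0. total £0 + £0 = £0
Yuki (£273,500): Heating Assistance Credit: £273,500 is at or below the £322,100 threshold, so the full £4,220 applies. Adoption Credit: £273,500 is at or below the £279,700 threshold, so the full £1,200 applies. total £4,220 + £1,200 = £5,420
Difference: |£0 − £5,420| = £5,420.

£5,420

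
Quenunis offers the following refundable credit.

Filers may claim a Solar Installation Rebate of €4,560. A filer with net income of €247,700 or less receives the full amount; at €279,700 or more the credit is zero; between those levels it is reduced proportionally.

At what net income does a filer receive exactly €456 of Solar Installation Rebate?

€456 is 456/4,560 of the full €4,560, so 4,104/4,560 of the €32,000 range has been used: income = €247,700 + €32,000 × 4,104/4,560 = €276,500.

€276,500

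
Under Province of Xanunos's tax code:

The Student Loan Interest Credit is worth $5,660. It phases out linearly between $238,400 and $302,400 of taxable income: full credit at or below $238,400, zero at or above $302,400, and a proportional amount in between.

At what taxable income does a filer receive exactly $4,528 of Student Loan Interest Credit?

$251,200

$4,528 is 4,528/5,660 of the full $5,660, so 1,132/5,660 of the $64,000 range has been used: income = $238,400 + $64,000 × 1,132/5,660 = $251,200.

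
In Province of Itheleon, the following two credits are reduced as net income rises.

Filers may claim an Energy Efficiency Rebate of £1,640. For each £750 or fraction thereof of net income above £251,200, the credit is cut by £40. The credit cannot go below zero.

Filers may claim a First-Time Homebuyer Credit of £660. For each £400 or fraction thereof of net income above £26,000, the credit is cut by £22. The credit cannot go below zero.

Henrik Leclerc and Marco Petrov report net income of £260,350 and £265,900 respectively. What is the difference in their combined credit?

Henrik (£260,350): Energy Efficiency Rebate: income exceeds £251,200 by £9,150, which is 13 full-or-partial £750 increments; reduction = 13 × £40 = £520, leaving £1,120. First-Time Homebuyer Credit: income exceeds £26,000 by £234,350 → 586 increments × £22 = £12,892 ≥ base, so the credit is £0. total £1,120 + £0 = £1,120
Marco (£265,900): Energy Efficiency Rebate: income exceeds £251,200 by £14,700, which is 20 full-or-partial £750 increments; reduction = 20 × £40 = £800, leaving £840. First-Time Homebuyer Credit: income exceeds £26,000 by £239,900 → 600 increments × £22 = £13,200 ≥ base, so the credit is £0. total £840 + £0 = £840
Difference: |£1,120 − £840| = £280.

£280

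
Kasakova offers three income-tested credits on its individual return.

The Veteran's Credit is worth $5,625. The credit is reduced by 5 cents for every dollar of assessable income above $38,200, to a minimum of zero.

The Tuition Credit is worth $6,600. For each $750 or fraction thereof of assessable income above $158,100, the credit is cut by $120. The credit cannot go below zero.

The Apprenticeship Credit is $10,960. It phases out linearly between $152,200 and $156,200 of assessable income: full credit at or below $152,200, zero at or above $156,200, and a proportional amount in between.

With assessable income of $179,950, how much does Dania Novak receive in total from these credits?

$3,000

Veteran's Credit: 5% of the $141,750 excess over $38,200 is $7,087.50 ≥ base, so the credit is $0.
Tuition Credit: income exceeds $158,100 by $21,850, which is 30 full-or-partial $750 increments; reduction = 30 × $120 = $3,600, leaving $3,000.
Apprenticeship Credit: $179,950 is at or above $156,200, so the credit is $0.
Total: $0 + $3,000 + $0 = $3,000.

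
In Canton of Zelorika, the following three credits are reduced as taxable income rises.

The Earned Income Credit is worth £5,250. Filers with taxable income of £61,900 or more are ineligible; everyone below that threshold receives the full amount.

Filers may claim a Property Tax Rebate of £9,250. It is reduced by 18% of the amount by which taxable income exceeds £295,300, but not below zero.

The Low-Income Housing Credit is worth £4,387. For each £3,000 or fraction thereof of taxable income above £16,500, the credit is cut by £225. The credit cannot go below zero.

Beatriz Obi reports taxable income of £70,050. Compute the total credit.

£9,587

Earned Income Credit: £70,050 meets or exceeds the £61,900 cutoff, so the credit is £0.
Property Tax Rebate: £70,050 is at or below the £295,300 threshold, so the full £9,250 applies.
Low-Income Housing Credit: income exceeds £16,500 by £53,550, which is 18 full-or-partial £3,000 increments; reduction = 18 × £225 = £4,050, leaving £337.
Total: £0 + £9,250 + £337 = £9,587.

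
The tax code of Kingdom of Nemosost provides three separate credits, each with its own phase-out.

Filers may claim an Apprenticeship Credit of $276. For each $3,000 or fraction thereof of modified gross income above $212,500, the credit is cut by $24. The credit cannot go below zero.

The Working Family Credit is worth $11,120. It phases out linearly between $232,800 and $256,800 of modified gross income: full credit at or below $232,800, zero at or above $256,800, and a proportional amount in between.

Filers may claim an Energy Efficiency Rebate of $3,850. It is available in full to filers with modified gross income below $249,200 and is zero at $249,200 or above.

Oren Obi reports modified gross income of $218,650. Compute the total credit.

Apprenticeship Credit: income exceeds $212,500 by $6,150, which is 3 full-or-partial $3,000 increments; reduction = 3 × $24 = $72, leaving $204.
Working Family Credit: $218,650 is at or below the $232,800 threshold, so the full $11,120 applies.
Energy Efficiency Rebate: $218,650 is below the $249,200 cutoff, so the full $3,850 applies.
Total: $204 + $11,120 + $3,850 = $15,174.

$15,174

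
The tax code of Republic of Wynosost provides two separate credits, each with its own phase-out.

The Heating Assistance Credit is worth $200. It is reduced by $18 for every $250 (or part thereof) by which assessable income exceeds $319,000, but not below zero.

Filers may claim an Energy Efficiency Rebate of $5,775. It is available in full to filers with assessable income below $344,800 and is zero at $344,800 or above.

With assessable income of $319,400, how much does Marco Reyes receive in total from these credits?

$5,939

Heating Assistance Credit: income exceeds $319,000 by $400, which is 2 full-or-partial $250 increments; reduction = 2 × $18 = $36, leaving $164.
Energy Efficiency Rebate: $319,400 is below the $344,800 cutoff, so the full $5,775 applies.
Total: $164 + $5,775 = $5,939.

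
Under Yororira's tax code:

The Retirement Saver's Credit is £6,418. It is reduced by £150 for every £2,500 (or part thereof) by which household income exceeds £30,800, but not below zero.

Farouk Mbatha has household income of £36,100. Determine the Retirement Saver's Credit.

Retirement Saver's Credit: income exceeds £30,800 by £5,300, which is 3 full-or-partial £2,500 increments; reduction = 3 × £150 = £450, leaving £5,968.

£5,968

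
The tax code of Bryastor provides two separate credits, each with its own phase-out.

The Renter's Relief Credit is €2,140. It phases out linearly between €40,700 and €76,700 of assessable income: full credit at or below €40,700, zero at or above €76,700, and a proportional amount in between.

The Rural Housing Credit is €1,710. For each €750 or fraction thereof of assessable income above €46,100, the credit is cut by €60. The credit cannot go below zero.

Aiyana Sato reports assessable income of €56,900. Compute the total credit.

€1,987

Renter's Relief Credit: €56,900 is €16,200 into a €36,000 phase-out range, leaving 19,800/36,000 of the credit: €2,140 × 19,800/36,000 = €1,177.
Rural Housing Credit: income exceeds €46,100 by €10,800, which is 15 full-or-partial €750 increments; reduction = 15 × €60 = €900, leaving €810.
Total: €1,177 + €810 = €1,987.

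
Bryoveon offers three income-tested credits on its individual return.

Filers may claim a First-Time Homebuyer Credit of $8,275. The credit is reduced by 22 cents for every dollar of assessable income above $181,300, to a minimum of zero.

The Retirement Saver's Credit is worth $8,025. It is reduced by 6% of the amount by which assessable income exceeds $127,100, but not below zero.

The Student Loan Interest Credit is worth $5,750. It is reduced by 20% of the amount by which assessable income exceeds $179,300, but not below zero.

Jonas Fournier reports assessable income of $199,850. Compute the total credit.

$9,494

First-Time Homebuyer Credit: 22% of the $18,550 excess over $181,300 is $4,081; credit = $8,275 − $4,081 = $4,194.
Retirement Saver's Credit: 6% of the $72,750 excess over $127,100 is $4,365; credit = $8,025 − $4,365 = $3,660.
Student Loan Interest Credit: 20% of the $20,550 excess over $179,300 is $4,110; credit = $5,750 − $4,110 = $1,640.
Total: $4,194 + $3,660 + $1,640 = $9,494.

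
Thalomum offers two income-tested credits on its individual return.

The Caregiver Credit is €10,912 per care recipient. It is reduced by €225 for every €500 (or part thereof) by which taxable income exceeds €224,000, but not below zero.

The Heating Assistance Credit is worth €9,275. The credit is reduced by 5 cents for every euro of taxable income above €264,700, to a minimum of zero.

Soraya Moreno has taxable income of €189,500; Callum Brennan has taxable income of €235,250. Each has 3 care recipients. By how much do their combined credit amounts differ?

€5,175

Soraya (€189,500): Caregiver Credit: base = 3 × €10,912 = €32,736. €189,500 is at or below the €224,000 threshold, so the full €32,736 applies. Heating Assistance Credit: €189,500 is at or below the €264,700 threshold, so the full €9,275 applies. total €32,736 + €9,275 = €42,011
Callum (€235,250): Caregiver Credit: base = 3 × €10,912 = €32,736. income exceeds €224,000 by €11,250, which is 23 full-or-partial €500 increments; reduction = 23 × €225 = €5,175, leaving €27,561. Heating Assistance Credit: €235,250 is at or below the €264,700 threshold, so the full €9,275 applies. total €27,561 + €9,275 = €36,836
Difference: |€42,011 − €36,836| = €5,175.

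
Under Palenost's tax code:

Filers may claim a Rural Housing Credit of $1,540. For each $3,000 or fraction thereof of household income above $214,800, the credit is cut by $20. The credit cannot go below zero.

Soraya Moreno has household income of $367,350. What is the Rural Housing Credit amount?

$520

Rural Housing Credit: income exceeds $214,800 by $152,550, which is 51 full-or-partial $3,000 increments; reduction = 51 × $20 = $1,020, leaving $520.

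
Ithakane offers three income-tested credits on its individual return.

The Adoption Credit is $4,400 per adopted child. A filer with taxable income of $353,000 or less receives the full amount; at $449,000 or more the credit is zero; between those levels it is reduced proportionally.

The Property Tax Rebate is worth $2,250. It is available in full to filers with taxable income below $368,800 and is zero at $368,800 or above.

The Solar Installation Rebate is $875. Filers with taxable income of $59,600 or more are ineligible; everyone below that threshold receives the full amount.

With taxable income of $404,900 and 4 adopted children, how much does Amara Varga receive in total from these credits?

$8,085

Adoption Credit: base = 4 × $4,400 = $17,600. $404,900 is $51,900 into a $96,000 phase-out range, leaving 44,100/96,000 of the credit: $17,600 × 44,100/96,000 = $8,085.
Property Tax Rebate: $404,900 meets or exceeds the $368,800 cutoff, so the credit is $0.
Solar Installation Rebate: $404,900 meets or exceeds the $59,600 cutoff, so the credit is $0.
Total: $8,085 + $0 + $0 = $8,085.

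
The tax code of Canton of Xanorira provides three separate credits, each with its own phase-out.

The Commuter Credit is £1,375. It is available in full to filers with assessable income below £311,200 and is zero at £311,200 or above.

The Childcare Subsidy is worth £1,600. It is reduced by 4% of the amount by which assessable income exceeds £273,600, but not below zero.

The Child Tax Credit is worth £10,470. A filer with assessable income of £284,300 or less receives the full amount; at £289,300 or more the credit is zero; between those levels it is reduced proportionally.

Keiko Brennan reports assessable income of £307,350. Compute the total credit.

£1,625

Commuter Credit: £307,350 is below the £311,200 cutoff, so the full £1,375 applies.
Childcare Subsidy: 4% of the £33,750 excess over £273,600 is £1,350; credit = £1,600 − £1,350 = £250.
Child Tax Credit: £307,350 is at or above £289,300, so the credit is £0.
Total: £1,375 + £250 + £0 = £1,625.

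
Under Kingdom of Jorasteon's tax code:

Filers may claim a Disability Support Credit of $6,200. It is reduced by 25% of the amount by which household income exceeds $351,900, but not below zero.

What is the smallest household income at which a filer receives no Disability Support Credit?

The credit falls by 25% of each dollar above $351,900, so it reaches zero when the excess is $6,200 / 25% = $24,800: income = $351,900 + $24,800 = $376,700.

$376,700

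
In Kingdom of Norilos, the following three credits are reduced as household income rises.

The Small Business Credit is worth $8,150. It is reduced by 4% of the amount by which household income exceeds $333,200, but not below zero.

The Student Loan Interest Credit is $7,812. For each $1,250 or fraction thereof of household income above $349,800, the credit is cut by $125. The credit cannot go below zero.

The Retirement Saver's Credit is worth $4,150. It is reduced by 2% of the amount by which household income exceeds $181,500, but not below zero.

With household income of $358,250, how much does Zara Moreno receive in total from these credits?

Small Business Credit: 4% of the $25,050 excess over $333,200 is $1,002; credit = $8,150 − $1,002 = $7,148.
Student Loan Interest Credit: income exceeds $349,800 by $8,450, which is 7 full-or-partial $1,250 increments; reduction = 7 × $125 = $875, leaving $6,937.
Retirement Saver's Credit: 2% of the $176,750 excess over $181,500 is $3,535; credit = $4,150 − $3,535 = $615.
Total: $7,148 + $6,937 + $615 = $14,700.

$14,700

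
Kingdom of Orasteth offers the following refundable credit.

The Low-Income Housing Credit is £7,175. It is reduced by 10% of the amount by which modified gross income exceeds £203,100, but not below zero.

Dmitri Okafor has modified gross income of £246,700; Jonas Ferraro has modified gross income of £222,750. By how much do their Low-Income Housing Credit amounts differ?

Dmitri (£246,700): Low-Income Housing Credit: 10% of the £43,600 excess over £203,100 is £4,360; credit = £7,175 − £4,360 = £2,815.
Jonas (£222,750): Low-Income Housing Credit: 10% of the £19,650 excess over £203,100 is £1,965; credit = £7,175 − £1,965 = £5,210.
Difference: |£2,815 − £5,210| = £2,395.

£2,395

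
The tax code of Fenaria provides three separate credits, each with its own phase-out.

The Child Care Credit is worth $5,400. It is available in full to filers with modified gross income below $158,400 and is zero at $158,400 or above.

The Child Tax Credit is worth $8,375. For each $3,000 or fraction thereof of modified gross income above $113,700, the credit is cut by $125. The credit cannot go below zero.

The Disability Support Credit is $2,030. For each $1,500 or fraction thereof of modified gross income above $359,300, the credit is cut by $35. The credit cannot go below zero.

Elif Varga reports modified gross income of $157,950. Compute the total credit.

Child Care Credit: $157,950 is below the $158,400 cutoff, so the full $5,400 applies.
Child Tax Credit: income exceeds $113,700 by $44,250, which is 15 full-or-partial $3,000 increments; reduction = 15 × $125 = $1,875, leaving $6,500.
Disability Support Credit: $157,950 is at or below the $359,300 threshold, so the full $2,030 applies.
Total: $5,400 + $6,500 + $2,030 = $13,930.

$13,930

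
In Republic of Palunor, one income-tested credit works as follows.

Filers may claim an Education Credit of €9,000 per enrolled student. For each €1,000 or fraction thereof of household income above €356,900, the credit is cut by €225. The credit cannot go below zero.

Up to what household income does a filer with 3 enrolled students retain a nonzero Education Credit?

€475,900

Full credit = 3 × €9,000 = €27,000.
After 119 increments the reduction is 119 × €225 = €26,775, leaving €225; one more increment wipes it out. Increment 119 ends at excess 119 × €1,000 = €119,000, so the highest qualifying income is €356,900 + €119,000 = €475,900.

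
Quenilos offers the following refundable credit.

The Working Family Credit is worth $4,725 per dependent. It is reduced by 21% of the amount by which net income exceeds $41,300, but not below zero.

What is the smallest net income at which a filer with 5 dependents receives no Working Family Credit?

$153,800

Full credit = 5 × $4,725 = $23,625.
The credit falls by 21% of each dollar above $41,300, so it reaches zero when the excess is $23,625 / 21% = $112,500: income = $41,300 + $112,500 = $153,800.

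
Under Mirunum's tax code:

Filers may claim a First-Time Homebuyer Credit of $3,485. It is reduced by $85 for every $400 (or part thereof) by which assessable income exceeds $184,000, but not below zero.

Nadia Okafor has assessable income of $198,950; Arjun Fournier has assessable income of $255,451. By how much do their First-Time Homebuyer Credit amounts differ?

Nadia ($198,950): First-Time Homebuyer Credit: income exceeds $184,000 by $14,950, which is 38 full-or-partial $400 increments; reduction = 38 × $85 = $3,230, leaving $255.
Arjun ($255,451): First-Time Homebuyer Credit: income exceeds $184,000 by $71,451 → 179 increments × $85 = $15,215 ≥ base, so the credit is $0.
Difference: |$255 − $0| = $255.

$255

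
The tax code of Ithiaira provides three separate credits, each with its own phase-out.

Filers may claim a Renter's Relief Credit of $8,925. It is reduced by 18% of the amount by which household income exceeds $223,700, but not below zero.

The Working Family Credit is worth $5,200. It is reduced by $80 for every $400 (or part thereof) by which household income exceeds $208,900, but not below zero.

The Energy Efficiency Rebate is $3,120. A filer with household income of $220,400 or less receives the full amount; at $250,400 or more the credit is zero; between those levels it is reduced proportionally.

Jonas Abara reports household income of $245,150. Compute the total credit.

Renter's Relief Credit: 18% of the $21,450 excess over $223,700 is $3,861; credit = $8,925 − $3,861 = $5,064.
Working Family Credit: income exceeds $208,900 by $36,250 → 91 increments × $80 = $7,280 ≥ base, so the credit is $0.
Energy Efficiency Rebate: $245,150 is $24,750 into a $30,000 phase-out range, leaving 5,250/30,000 of the credit: $3,120 × 5,250/30,000 = $546.
Total: $5,064 + $0 + $546 = $5,610.

$5,610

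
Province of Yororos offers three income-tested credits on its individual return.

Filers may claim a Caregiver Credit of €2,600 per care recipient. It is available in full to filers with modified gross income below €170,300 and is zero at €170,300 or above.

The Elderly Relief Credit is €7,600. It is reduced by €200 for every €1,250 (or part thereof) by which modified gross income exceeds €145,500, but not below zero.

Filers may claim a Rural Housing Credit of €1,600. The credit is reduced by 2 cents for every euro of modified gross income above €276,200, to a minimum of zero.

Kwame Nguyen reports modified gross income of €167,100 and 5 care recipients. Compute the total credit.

€18,600

Caregiver Credit: base = 5 × €2,600 = €13,000. €167,100 is below the €170,300 cutoff, so the full €13,000 applies.
Elderly Relief Credit: income exceeds €145,500 by €21,600, which is 18 full-or-partial €1,250 increments; reduction = 18 × €200 = €3,600, leaving €4,000.
Rural Housing Credit: €167,100 is at or below the €276,200 threshold, so the full €1,600 applies.
Total: €13,000 + €4,000 + €1,600 = €18,600.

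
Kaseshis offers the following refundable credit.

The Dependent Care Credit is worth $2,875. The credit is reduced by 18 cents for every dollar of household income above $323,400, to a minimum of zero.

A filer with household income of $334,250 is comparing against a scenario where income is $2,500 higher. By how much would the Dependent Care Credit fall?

$450

At $334,250 — 18% of the $10,850 excess over $323,400 is $1,953; credit = $2,875 − $1,953 = $922.
At $336,750 — 18% of the $13,350 excess over $323,400 is $2,403; credit = $2,875 − $2,403 = $472.
Lost: $922 − $472 = $450.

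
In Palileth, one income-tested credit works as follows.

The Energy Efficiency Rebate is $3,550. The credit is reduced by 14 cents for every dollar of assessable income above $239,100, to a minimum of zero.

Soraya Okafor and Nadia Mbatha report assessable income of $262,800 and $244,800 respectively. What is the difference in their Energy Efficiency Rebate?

Soraya ($262,800): Energy Efficiency Rebate: 14% of the $23,700 excess over $239,100 is $3,318; credit = $3,550 − $3,318 = $232.
Nadia ($244,800): Energy Efficiency Rebate: 14% of the $5,700 excess over $239,100 is $798; credit = $3,550 − $798 = $2,752.
Difference: |$232 − $2,752| = $2,520.

$2,520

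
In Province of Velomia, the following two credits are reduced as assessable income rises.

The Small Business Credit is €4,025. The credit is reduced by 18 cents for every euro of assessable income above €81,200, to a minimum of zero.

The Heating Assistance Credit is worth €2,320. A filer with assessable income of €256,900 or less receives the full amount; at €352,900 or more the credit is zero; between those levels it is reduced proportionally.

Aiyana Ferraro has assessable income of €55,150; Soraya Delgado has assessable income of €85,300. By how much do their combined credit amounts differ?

Aiyana (€55,150): Small Business Credit: €55,150 is at or below the €81,200 threshold, so the full €4,025 applies. Heating Assistance Credit: €55,150 is at or below the €256,900 threshold, so the full €2,320 applies. total €4,025 + €2,320 = €6,345
Soraya (€85,300): Small Business Credit: 18% of the €4,100 excess over €81,200 is €738; credit = €4,025 − €738 = €3,287. Heating Assistance Credit: €85,300 is at or below the €256,900 threshold, so the full €2,320 applies. total €3,287 + €2,320 = €5,607
Difference: |€6,345 − €5,607| = €738.

€738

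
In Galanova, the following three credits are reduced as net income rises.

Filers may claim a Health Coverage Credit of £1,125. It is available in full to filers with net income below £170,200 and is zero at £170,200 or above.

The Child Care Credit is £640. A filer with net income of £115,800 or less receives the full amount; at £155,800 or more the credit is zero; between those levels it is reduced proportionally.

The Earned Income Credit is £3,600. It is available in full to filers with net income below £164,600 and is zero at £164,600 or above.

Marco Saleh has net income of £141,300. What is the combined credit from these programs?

Health Coverage Credit: £141,300 is below the £170,200 cutoff, so the full £1,125 applies.
Child Care Credit: £141,300 is £25,500 into a £40,000 phase-out range, leaving 14,500/40,000 of the credit: £640 × 14,500/40,000 = £232.
Earned Income Credit: £141,300 is below the £164,600 cutoff, so the full £3,600 applies.
Total: £1,125 + £232 + £3,600 = £4,957.

£4,957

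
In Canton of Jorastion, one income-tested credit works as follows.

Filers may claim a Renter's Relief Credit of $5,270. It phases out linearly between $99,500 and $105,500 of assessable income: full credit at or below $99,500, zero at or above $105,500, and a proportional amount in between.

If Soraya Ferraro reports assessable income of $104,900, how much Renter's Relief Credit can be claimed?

$527

Renter's Relief Credit: $104,900 is $5,400 into a $6,000 phase-out range, leaving 600/6,000 of the credit: $5,270 × 600/6,000 = $527.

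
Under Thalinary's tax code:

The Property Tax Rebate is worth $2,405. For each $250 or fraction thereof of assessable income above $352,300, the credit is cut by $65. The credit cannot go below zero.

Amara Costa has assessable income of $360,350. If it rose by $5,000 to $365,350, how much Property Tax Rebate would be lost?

At $360,350 — income exceeds $352,300 by $8,050, which is 33 full-or-partial $250 increments; reduction = 33 × $65 = $2,145, leaving $260.
At $365,350 — income exceeds $352,300 by $13,050 → 53 increments × $65 = $3,445 ≥ base, so the credit is $0.
Lost: $260 − $0 = $260.

$260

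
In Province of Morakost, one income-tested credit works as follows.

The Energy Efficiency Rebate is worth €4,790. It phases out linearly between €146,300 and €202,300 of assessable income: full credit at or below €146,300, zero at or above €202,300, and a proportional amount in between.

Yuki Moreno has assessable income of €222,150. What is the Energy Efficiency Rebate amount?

Energy Efficiency Rebate: €222,150 is at or above €202,300, so the credit is €0.

€0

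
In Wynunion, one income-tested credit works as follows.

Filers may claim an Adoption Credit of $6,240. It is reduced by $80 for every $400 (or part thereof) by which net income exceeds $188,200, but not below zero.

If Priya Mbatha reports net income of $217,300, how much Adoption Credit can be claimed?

Adoption Credit: income exceeds $188,200 by $29,100, which is 73 full-or-partial $400 increments; reduction = 73 × $80 = $5,840, leaving $400.

$400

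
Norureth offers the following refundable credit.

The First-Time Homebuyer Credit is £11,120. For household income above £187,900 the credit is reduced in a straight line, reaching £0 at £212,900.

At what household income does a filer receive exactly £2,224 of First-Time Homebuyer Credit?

£2,224 is 2,224/11,120 of the full £11,120, so 8,896/11,120 of the £25,000 range has been used: income = £187,900 + £25,000 × 8,896/11,120 = £207,900.

£207,900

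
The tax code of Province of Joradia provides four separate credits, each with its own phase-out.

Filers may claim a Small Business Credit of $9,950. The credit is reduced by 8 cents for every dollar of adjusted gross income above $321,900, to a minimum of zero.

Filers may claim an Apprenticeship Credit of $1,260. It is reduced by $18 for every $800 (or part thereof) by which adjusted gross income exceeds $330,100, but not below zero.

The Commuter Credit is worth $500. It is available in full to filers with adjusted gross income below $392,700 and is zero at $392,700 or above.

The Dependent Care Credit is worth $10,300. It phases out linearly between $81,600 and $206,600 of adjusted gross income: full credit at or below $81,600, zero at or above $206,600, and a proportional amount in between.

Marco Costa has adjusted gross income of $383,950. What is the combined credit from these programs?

$5,522

Small Business Credit: 8% of the $62,050 excess over $321,900 is $4,964; credit = $9,950 − $4,964 = $4,986.
Apprenticeship Credit: income exceeds $330,100 by $53,850, which is 68 full-or-partial $800 increments; reduction = 68 × $18 = $1,224, leaving $36.
Commuter Credit: $383,950 is below the $392,700 cutoff, so the full $500 applies.
Dependent Care Credit: $383,950 is at or above $206,600, so the credit is $0.
Total: $4,986 + $36 + $500 + $0 = $5,522.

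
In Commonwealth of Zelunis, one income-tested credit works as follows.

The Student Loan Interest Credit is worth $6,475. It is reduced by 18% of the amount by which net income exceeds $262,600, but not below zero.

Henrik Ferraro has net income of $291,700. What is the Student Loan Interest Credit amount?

Student Loan Interest Credit: 18% of the $29,100 excess over $262,600 is $5,238; credit = $6,475 − $5,238 = $1,237.

$1,237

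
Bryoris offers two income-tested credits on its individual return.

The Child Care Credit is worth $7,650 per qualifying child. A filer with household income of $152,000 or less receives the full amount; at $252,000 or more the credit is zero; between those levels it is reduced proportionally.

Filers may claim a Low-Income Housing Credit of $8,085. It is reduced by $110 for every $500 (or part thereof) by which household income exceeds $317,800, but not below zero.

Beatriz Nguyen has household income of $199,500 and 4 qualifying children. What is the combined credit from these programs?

Child Care Credit: base = 4 × $7,650 = $30,600. $199,500 is $47,500 into a $100,000 phase-out range, leaving 52,500/100,000 of the credit: $30,600 × 52,500/100,000 = $16,065.
Low-Income Housing Credit: $199,500 is at or below the $317,800 threshold, so the full $8,085 applies.
Total: $16,065 + $8,085 = $24,150.

$24,150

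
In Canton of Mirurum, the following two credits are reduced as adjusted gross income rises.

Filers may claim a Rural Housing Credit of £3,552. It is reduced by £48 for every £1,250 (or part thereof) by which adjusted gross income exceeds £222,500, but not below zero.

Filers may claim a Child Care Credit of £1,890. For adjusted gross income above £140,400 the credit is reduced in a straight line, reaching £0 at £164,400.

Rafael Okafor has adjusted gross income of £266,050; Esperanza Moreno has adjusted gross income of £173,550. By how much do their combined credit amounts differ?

£1,680

Rafael (£266,050): Rural Housing Credit: income exceeds £222,500 by £43,550, which is 35 full-or-partial £1,250 increments; reduction = 35 × £48 = £1,680, leaving £1,872. Child Care Credit: £266,050 is at or above £164,400, so the credit is £0. total £1,872 + £0 = £1,872
Esperanza (£173,550): Rural Housing Credit: £173,550 is at or below the £222,500 threshold, so the full £3,552 applies. Child Care Credit: £173,550 is at or above £164,400, so the credit is £0. total £3,552 + £0 = £3,552
Difference: |£1,872 − £3,552| = £1,680.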